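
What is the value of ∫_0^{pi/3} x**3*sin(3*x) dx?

pi*(-6 + pi**2)/81

Integrate by parts 3 times (u = x^3, dv = sin(3*x) dx).
An antiderivative is F(x) = -x**3*cos(3*x)/3 + x**2*sin(3*x)/3 + 2*x*cos(3*x)/9 - 2*sin(3*x)/27.
Then F(pi/3) - F(0) = (pi*(-6 + pi**2)/81) - (0) = pi*(-6 + pi**2)/81.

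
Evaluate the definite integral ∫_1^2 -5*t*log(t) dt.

Integrate by parts once (u = ln t, dv = -5*t dt).
An antiderivative is F(t) = -5*t**2*(2*log(t) - 1)/4.
Then F(2) - F(1) = (5 - 10*log(2)) - (5/4) = 15/4 - 10*log(2).

15/4 - 10*log(2)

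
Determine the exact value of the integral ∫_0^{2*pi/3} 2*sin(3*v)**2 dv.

2*pi/3

Use the identity sin^2(3*v) = (1 - cos(6*v))/2.
An antiderivative is F(v) = v - sin(6*v)/6.
Then F(2*pi/3) - F(0) = (2*pi/3) - (0) = 2*pi/3.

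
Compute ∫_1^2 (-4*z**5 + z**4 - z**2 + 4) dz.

-512/15

By the power rule, an antiderivative is F(z) = -2*z**6/3 + z**5/5 - z**3/3 + 4*z.
Then F(2) - F(1) = (-464/15) - (16/5) = -512/15.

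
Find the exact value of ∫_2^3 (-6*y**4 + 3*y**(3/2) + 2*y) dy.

-1241/5 - 24*sqrt(2)/5 + 54*sqrt(3)/5

By the power rule, an antiderivative is F(y) = 6*y**(5/2)/5 - 6*y**5/5 + y**2.
Then F(3) - F(2) = (-1413/5 + 54*sqrt(3)/5) - (-172/5 + 24*sqrt(2)/5) = -1241/5 - 24*sqrt(2)/5 + 54*sqrt(3)/5.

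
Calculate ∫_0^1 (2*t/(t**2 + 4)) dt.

log(5/4)

Let u = t**2 + 4, so du = 2*t dt. When t = 0, u = 4; when t = 1, u = 5.
The integral becomes ∫ 1/u du from 4 to 5, with antiderivative log(u).
Back in t: F(t) = log(t**2 + 4).
Then F(1) - F(0) = (log(5)) - (log(4)) = log(5/4).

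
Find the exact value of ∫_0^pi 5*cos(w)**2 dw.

5*pi/2

Use the identity cos^2(w) = (1 + cos(2*w))/2.
An antiderivative is F(w) = 5*w/2 + 5*sin(2*w)/4.
Then F(pi) - F(0) = (5*pi/2) - (0) = 5*pi/2.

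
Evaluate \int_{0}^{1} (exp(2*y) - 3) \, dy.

An antiderivative is F(y) = exp(2*y)/2 - 3*y.
Then F(1) - F(0) = (-3 + exp(2)/2) - (1/2) = -7/2 + exp(2)/2.

-7/2 + exp(2)/2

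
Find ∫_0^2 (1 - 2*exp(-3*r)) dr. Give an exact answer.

An antiderivative is F(r) = r + 2*exp(-3*r)/3.
Then F(2) - F(0) = (2*exp(-6)/3 + 2) - (2/3) = 2*exp(-6)/3 + 4/3.

2*exp(-6)/3 + 4/3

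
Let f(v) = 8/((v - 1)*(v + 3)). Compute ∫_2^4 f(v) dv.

Factor the denominator: v**2 + 2*v - 3 = (v + 3)(v - 1).
Partial fractions: 8/((v - 1)*(v + 3)) = -2/(v + 3) + 2/(v - 1).
An antiderivative is F(v) = 2*log(v - 1) - 2*log(v + 3).
Then F(4) - F(2) = (log(9/49)) - (-log(25)) = -2*log(7) + 2*log(3) + 2*log(5).

-2*log(7) + 2*log(3) + 2*log(5)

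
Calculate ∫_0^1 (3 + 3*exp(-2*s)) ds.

An antiderivative is F(s) = 3*s - 3*exp(-2*s)/2.
Then F(1) - F(0) = (3 - 3*exp(-2)/2) - (-3/2) = 9/2 - 3*exp(-2)/2.

9/2 - 3*exp(-2)/2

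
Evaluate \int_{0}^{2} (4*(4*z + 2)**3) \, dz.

2496

Let u = 4*z + 2, so du = 4 dz. When z = 0, u = 2; when z = 2, u = 10.
The integral becomes ∫ u**3 du from 2 to 10, with antiderivative u**4/4.
Back in z: F(z) = (4*z + 2)**4/4.
Then F(2) - F(0) = (2500) - (4) = 2496.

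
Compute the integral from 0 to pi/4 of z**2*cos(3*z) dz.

sqrt(2)*(-24*pi - 32 + 9*pi**2)/864

Integrate by parts twice (u = z^2, dv = cos(3*z) dz).
An antiderivative is F(z) = z**2*sin(3*z)/3 + 2*z*cos(3*z)/9 - 2*sin(3*z)/27.
Then F(pi/4) - F(0) = (sqrt(2)*(-24*pi - 32 + 9*pi**2)/864) - (0) = sqrt(2)*(-24*pi - 32 + 9*pi**2)/864.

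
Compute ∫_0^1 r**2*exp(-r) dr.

Integrate by parts twice (u = r^2, dv = exp(-r) dr).
An antiderivative is F(r) = (-r**2 - 2*r - 2)*exp(-r).
Then F(1) - F(0) = (-5*exp(-1)) - (-2) = 2 - 5*exp(-1).

2 - 5*exp(-1)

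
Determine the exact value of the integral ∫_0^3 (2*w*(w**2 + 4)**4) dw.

Let u = w**2 + 4, so du = 2*w dw. When w = 0, u = 4; when w = 3, u = 13.
The integral becomes ∫ u**4 du from 4 to 13, with antiderivative u**5/5.
Back in w: F(w) = (w**2 + 4)**5/5.
Then F(3) - F(0) = (371293/5) - (1024/5) = 370269/5.

370269/5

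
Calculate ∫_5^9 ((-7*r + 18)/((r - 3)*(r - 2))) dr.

-4*log(7) + log(3)

Factor the denominator: r**2 - 5*r + 6 = (r - 2)(r - 3).
Partial fractions: (-7*r + 18)/((r - 3)*(r - 2)) = -4/(r - 2) - 3/(r - 3).
An antiderivative is F(r) = -3*log(r - 3) - 4*log(r - 2).
Then F(9) - F(5) = (-4*log(7) - 3*log(3) - 3*log(2)) - (-4*log(3) - 3*log(2)) = -4*log(7) + log(3).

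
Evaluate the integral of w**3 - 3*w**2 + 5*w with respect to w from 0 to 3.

63/4

By the power rule, an antiderivative is F(w) = w**4/4 - w**3 + 5*w**2/2.
Then F(3) - F(0) = (63/4) - (0) = 63/4.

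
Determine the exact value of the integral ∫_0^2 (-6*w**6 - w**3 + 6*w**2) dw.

-684/7

By the power rule, an antiderivative is F(w) = -6*w**7/7 - w**4/4 + 2*w**3.
Then F(2) - F(0) = (-684/7) - (0) = -684/7.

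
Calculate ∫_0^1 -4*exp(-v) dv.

An antiderivative is F(v) = 4*exp(-v).
Then F(1) - F(0) = (4*exp(-1)) - (4) = -4 + 4*exp(-1).

-4 + 4*exp(-1)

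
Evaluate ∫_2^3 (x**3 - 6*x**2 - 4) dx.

-103/4

By the power rule, an antiderivative is F(x) = x**4/4 - 2*x**3 - 4*x.
Then F(3) - F(2) = (-183/4) - (-20) = -103/4.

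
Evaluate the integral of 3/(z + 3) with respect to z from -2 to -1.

An antiderivative is F(z) = 3*log(z + 3).
Then F(-1) - F(-2) = (log(8)) - (0) = log(8).

log(8)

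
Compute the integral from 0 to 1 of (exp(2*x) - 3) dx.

An antiderivative is F(x) = exp(2*x)/2 - 3*x.
Then F(1) - F(0) = (-3 + exp(2)/2) - (1/2) = -7/2 + exp(2)/2.

-7/2 + exp(2)/2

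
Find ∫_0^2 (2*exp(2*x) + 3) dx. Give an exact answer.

An antiderivative is F(x) = exp(2*x) + 3*x.
Then F(2) - F(0) = (6 + exp(4)) - (1) = 5 + exp(4).

5 + exp(4)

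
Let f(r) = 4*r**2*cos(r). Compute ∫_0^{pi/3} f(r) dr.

Integrate by parts twice (u = r^2, dv = 4*cos(r) dr).
An antiderivative is F(r) = 4*r**2*sin(r) + 8*r*cos(r) - 8*sin(r).
Then F(pi/3) - F(0) = (-4*sqrt(3) + 2*sqrt(3)*pi**2/9 + 4*pi/3) - (0) = -4*sqrt(3) + 2*sqrt(3)*pi**2/9 + 4*pi/3.

-4*sqrt(3) + 2*sqrt(3)*pi**2/9 + 4*pi/3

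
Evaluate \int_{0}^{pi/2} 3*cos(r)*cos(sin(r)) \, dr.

3*sin(1)

Let u = sin(r), so du = cos(r) dr. When r = 0, u = 0; when r = pi/2, u = 1.
The integral becomes 3·∫ cos(u) du from 0 to 1, with antiderivative 3*sin(u).
Back in r: F(r) = 3*sin(sin(r)).
Then F(pi/2) - F(0) = (3*sin(1)) - (0) = 3*sin(1).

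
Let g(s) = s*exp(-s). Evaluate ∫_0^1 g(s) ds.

1 - 2*exp(-1)

Integrate by parts once (u = s, dv = exp(-s) ds).
An antiderivative is F(s) = (-s - 1)*exp(-s).
Then F(1) - F(0) = (-2*exp(-1)) - (-1) = 1 - 2*exp(-1).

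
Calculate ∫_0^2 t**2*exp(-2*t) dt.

(-13 + exp(4))*exp(-4)/4

Integrate by parts twice (u = t^2, dv = exp(-2*t) dt).
An antiderivative is F(t) = (-2*t**2 - 2*t - 1)*exp(-2*t)/4.
Then F(2) - F(0) = (-13*exp(-4)/4) - (-1/4) = (-13 + exp(4))*exp(-4)/4.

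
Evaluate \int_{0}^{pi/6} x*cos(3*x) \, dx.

-1/9 + pi/18

Integrate by parts once (u = x, dv = cos(3*x) dx).
An antiderivative is F(x) = x*sin(3*x)/3 + cos(3*x)/9.
Then F(pi/6) - F(0) = (pi/18) - (1/9) = -1/9 + pi/18.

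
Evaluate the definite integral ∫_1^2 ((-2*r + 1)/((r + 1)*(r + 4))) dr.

Factor the denominator: r**2 + 5*r + 4 = (r + 4)(r + 1).
Partial fractions: (-2*r + 1)/((r + 1)*(r + 4)) = -3/(r + 4) + 1/(r + 1).
An antiderivative is F(r) = log(r + 1) - 3*log(r + 4).
Then F(2) - F(1) = (-log(72)) - (-3*log(5) + log(2)) = -4*log(2) - 2*log(3) + 3*log(5).

-4*log(2) - 2*log(3) + 3*log(5)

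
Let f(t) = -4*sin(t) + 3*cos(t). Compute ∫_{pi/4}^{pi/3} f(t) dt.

-7*sqrt(2)/2 + 2 + 3*sqrt(3)/2

An antiderivative is F(t) = 3*sin(t) + 4*cos(t).
Then F(pi/3) - F(pi/4) = (2 + 3*sqrt(3)/2) - (7*sqrt(2)/2) = -7*sqrt(2)/2 + 2 + 3*sqrt(3)/2.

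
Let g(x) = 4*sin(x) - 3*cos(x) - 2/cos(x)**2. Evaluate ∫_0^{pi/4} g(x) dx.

2 - 7*sqrt(2)/2

An antiderivative is F(x) = -3*sin(x) - 4*cos(x) - 2*tan(x).
Then F(pi/4) - F(0) = (-7*sqrt(2)/2 - 2) - (-4) = 2 - 7*sqrt(2)/2.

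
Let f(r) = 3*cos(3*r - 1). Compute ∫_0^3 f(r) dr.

Let u = 3*r - 1, so du = 3 dr. When r = 0, u = -1; when r = 3, u = 8.
The integral becomes ∫ cos(u) du from -1 to 8, with antiderivative sin(u).
Back in r: F(r) = sin(3*r - 1).
Then F(3) - F(0) = (sin(8)) - (-sin(1)) = sin(1) + sin(8).

sin(1) + sin(8)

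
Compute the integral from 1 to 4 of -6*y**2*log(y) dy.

Integrate by parts once (u = ln y, dv = -6*y**2 dy).
An antiderivative is F(y) = -2*y**3*(3*log(y) - 1)/3.
Then F(4) - F(1) = (128/3 - 256*log(2)) - (2/3) = 42 - 256*log(2).

42 - 256*log(2)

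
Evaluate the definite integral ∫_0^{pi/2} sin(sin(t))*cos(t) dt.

1 - cos(1)

Let u = sin(t), so du = cos(t) dt. When t = 0, u = 0; when t = pi/2, u = 1.
The integral becomes ∫ sin(u) du from 0 to 1, with antiderivative -cos(u).
Back in t: F(t) = -cos(sin(t)).
Then F(pi/2) - F(0) = (-cos(1)) - (-1) = 1 - cos(1).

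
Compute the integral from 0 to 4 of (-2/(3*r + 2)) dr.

-2*log(7)/3

An antiderivative is F(r) = -2*log(3*r + 2)/3.
Then F(4) - F(0) = (-2*log(14)/3) - (-2*log(2)/3) = -2*log(7)/3.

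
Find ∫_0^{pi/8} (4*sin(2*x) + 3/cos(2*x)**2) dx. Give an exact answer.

7/2 - sqrt(2)

An antiderivative is F(x) = -2*cos(2*x) + 3*tan(2*x)/2.
Then F(pi/8) - F(0) = (3/2 - sqrt(2)) - (-2) = 7/2 - sqrt(2).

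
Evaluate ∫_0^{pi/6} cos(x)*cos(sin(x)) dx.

Let u = sin(x), so du = cos(x) dx. When x = 0, u = 0; when x = pi/6, u = 1/2.
The integral becomes ∫ cos(u) du from 0 to 1/2, with antiderivative sin(u).
Back in x: F(x) = sin(sin(x)).
Then F(pi/6) - F(0) = (sin(1/2)) - (0) = sin(1/2).

sin(1/2)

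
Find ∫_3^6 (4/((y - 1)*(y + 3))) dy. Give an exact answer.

log(5/3)

Factor the denominator: y**2 + 2*y - 3 = (y + 3)(y - 1).
Partial fractions: 4/((y - 1)*(y + 3)) = -1/(y + 3) + 1/(y - 1).
An antiderivative is F(y) = log(y - 1) - log(y + 3).
Then F(6) - F(3) = (log(5/9)) - (-log(3)) = log(5/3).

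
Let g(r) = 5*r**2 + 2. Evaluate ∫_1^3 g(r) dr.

By the power rule, an antiderivative is F(r) = 5*r**3/3 + 2*r.
Then F(3) - F(1) = (51) - (11/3) = 142/3.

142/3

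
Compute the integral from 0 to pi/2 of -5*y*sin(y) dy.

-5

Integrate by parts once (u = y, dv = -5*sin(y) dy).
An antiderivative is F(y) = 5*y*cos(y) - 5*sin(y).
Then F(pi/2) - F(0) = (-5) - (0) = -5.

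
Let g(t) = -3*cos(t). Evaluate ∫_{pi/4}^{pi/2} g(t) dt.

An antiderivative is F(t) = -3*sin(t).
Then F(pi/2) - F(pi/4) = (-3) - (-3*sqrt(2)/2) = -3 + 3*sqrt(2)/2.

-3 + 3*sqrt(2)/2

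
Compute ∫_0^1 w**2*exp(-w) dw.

2 - 5*exp(-1)

Integrate by parts twice (u = w^2, dv = exp(-w) dw).
An antiderivative is F(w) = (-w**2 - 2*w - 2)*exp(-w).
Then F(1) - F(0) = (-5*exp(-1)) - (-2) = 2 - 5*exp(-1).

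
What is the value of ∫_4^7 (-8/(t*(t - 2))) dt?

-4*log(5) - 4*log(2) + 4*log(7)

Factor the denominator: t**2 - 2*t = t(t - 2).
Partial fractions: -8/(t*(t - 2)) = 4/t - 4/(t - 2).
An antiderivative is F(t) = 4*log(t) - 4*log(t - 2).
Then F(7) - F(4) = (-4*log(5) + 4*log(7)) - (log(16)) = -4*log(5) - 4*log(2) + 4*log(7).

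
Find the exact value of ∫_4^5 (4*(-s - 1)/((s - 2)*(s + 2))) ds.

log(16/63)

Factor the denominator: s**2 - 4 = (s + 2)(s - 2).
Partial fractions: 4*(-s - 1)/((s - 2)*(s + 2)) = -1/(s + 2) - 3/(s - 2).
An antiderivative is F(s) = -3*log(s - 2) - log(s + 2).
Then F(5) - F(4) = (-3*log(3) - log(7)) - (-log(48)) = log(16/63).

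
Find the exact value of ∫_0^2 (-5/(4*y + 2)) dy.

-5*log(5)/4

An antiderivative is F(y) = -5*log(4*y + 2)/4.
Then F(2) - F(0) = (-5*log(10)/4) - (-5*log(2)/4) = -5*log(5)/4.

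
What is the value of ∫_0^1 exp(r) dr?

An antiderivative is F(r) = exp(r).
Then F(1) - F(0) = (E) - (1) = -1 + E.

-1 + E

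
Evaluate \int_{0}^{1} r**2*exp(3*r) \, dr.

-2/27 + 5*exp(3)/27

Integrate by parts twice (u = r^2, dv = exp(3*r) dr).
An antiderivative is F(r) = (9*r**2 - 6*r + 2)*exp(3*r)/27.
Then F(1) - F(0) = (5*exp(3)/27) - (2/27) = -2/27 + 5*exp(3)/27.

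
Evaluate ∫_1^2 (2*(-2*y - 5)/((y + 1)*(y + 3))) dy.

-3*log(3) - log(5) + 5*log(2)

Factor the denominator: y**2 + 4*y + 3 = (y + 3)(y + 1).
Partial fractions: 2*(-2*y - 5)/((y + 1)*(y + 3)) = -1/(y + 3) - 3/(y + 1).
An antiderivative is F(y) = -3*log(y + 1) - log(y + 3).
Then F(2) - F(1) = (-3*log(3) - log(5)) - (-log(32)) = -3*log(3) - log(5) + 5*log(2).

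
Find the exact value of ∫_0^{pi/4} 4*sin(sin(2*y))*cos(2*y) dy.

2 - 2*cos(1)

Let u = sin(2*y), so du = 2*cos(2*y) dy. When y = 0, u = 0; when y = pi/4, u = 1.
The integral becomes 2·∫ sin(u) du from 0 to 1, with antiderivative -2*cos(u).
Back in y: F(y) = -2*cos(sin(2*y)).
Then F(pi/4) - F(0) = (-2*cos(1)) - (-2) = 2 - 2*cos(1).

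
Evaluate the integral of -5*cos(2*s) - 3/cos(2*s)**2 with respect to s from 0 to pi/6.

-11*sqrt(3)/4

An antiderivative is F(s) = -5*sin(2*s)/2 - 3*tan(2*s)/2.
Then F(pi/6) - F(0) = (-11*sqrt(3)/4) - (0) = -11*sqrt(3)/4.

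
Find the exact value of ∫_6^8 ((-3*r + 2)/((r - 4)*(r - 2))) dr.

Factor the denominator: r**2 - 6*r + 8 = (r - 2)(r - 4).
Partial fractions: (-3*r + 2)/((r - 4)*(r - 2)) = 2/(r - 2) - 5/(r - 4).
An antiderivative is F(r) = -5*log(r - 4) + 2*log(r - 2).
Then F(8) - F(6) = (-8*log(2) + 2*log(3)) - (-log(2)) = -7*log(2) + 2*log(3).

-7*log(2) + 2*log(3)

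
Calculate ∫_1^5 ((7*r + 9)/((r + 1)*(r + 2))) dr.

-3*log(3) + 5*log(7)

Factor the denominator: r**2 + 3*r + 2 = (r + 2)(r + 1).
Partial fractions: (7*r + 9)/((r + 1)*(r + 2)) = 5/(r + 2) + 2/(r + 1).
An antiderivative is F(r) = 2*log(r + 1) + 5*log(r + 2).
Then F(5) - F(1) = (2*log(2) + 2*log(3) + 5*log(7)) - (2*log(2) + 5*log(3)) = -3*log(3) + 5*log(7).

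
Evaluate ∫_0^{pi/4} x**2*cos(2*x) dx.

-1/4 + pi**2/32

Integrate by parts twice (u = x^2, dv = cos(2*x) dx).
An antiderivative is F(x) = x**2*sin(2*x)/2 + x*cos(2*x)/2 - sin(2*x)/4.
Then F(pi/4) - F(0) = (-1/4 + pi**2/32) - (0) = -1/4 + pi**2/32.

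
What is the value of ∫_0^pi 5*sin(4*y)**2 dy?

5*pi/2

Use the identity sin^2(4*y) = (1 - cos(8*y))/2.
An antiderivative is F(y) = 5*y/2 - 5*sin(8*y)/16.
Then F(pi) - F(0) = (5*pi/2) - (0) = 5*pi/2.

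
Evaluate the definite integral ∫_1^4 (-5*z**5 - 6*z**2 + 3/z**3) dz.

-113187/32

By the power rule, an antiderivative is F(z) = -5*z**6/6 - 2*z**3 - 3/(2*z**2).
Then F(4) - F(1) = (-339977/96) - (-13/3) = -113187/32.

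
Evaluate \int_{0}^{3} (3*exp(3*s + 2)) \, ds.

-exp(2) + exp(11)

Let u = 3*s + 2, so du = 3 ds. When s = 0, u = 2; when s = 3, u = 11.
The integral becomes ∫ exp(u) du from 2 to 11, with antiderivative exp(u).
Back in s: F(s) = exp(3*s + 2).
Then F(3) - F(0) = (exp(11)) - (exp(2)) = -exp(2) + exp(11).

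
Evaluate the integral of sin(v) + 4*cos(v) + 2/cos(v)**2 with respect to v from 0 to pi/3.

1/2 + 4*sqrt(3)

An antiderivative is F(v) = 4*sin(v) - cos(v) + 2*tan(v).
Then F(pi/3) - F(0) = (-1/2 + 4*sqrt(3)) - (-1) = 1/2 + 4*sqrt(3).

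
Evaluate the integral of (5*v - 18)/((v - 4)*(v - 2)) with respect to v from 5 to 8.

Factor the denominator: v**2 - 6*v + 8 = (v - 2)(v - 4).
Partial fractions: (5*v - 18)/((v - 4)*(v - 2)) = 4/(v - 2) + 1/(v - 4).
An antiderivative is F(v) = log(v - 4) + 4*log(v - 2).
Then F(8) - F(5) = (6*log(2) + 4*log(3)) - (log(81)) = log(64).

log(64)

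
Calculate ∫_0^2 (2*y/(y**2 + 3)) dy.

log(7/3)

Let u = y**2 + 3, so du = 2*y dy. When y = 0, u = 3; when y = 2, u = 7.
The integral becomes ∫ 1/u du from 3 to 7, with antiderivative log(u).
Back in y: F(y) = log(y**2 + 3).
Then F(2) - F(0) = (log(7)) - (log(3)) = log(7/3).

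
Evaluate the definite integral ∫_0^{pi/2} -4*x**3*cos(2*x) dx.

-3 + 3*pi**2/4

Integrate by parts 3 times (u = x^3, dv = -4*cos(2*x) dx).
An antiderivative is F(x) = -2*x**3*sin(2*x) - 3*x**2*cos(2*x) + 3*x*sin(2*x) + 3*cos(2*x)/2.
Then F(pi/2) - F(0) = (-3/2 + 3*pi**2/4) - (3/2) = -3 + 3*pi**2/4.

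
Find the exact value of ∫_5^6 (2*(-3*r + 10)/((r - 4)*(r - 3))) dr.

Factor the denominator: r**2 - 7*r + 12 = (r - 3)(r - 4).
Partial fractions: 2*(-3*r + 10)/((r - 4)*(r - 3)) = -2/(r - 3) - 4/(r - 4).
An antiderivative is F(r) = -4*log(r - 4) - 2*log(r - 3).
Then F(6) - F(5) = (-4*log(2) - 2*log(3)) - (-log(4)) = -log(36).

-log(36)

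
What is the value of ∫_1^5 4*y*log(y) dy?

-24 + 50*log(5)

Integrate by parts once (u = ln y, dv = 4*y dy).
An antiderivative is F(y) = y**2*(2*log(y) - 1).
Then F(5) - F(1) = (-25 + 50*log(5)) - (-1) = -24 + 50*log(5).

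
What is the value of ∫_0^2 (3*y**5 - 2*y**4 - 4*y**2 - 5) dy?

By the power rule, an antiderivative is F(y) = y**6/2 - 2*y**5/5 - 4*y**3/3 - 5*y.
Then F(2) - F(0) = (-22/15) - (0) = -22/15.

-22/15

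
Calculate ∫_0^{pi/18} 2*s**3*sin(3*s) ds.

Integrate by parts 3 times (u = s^3, dv = 2*sin(3*s) ds).
An antiderivative is F(s) = -2*s**3*cos(3*s)/3 + 2*s**2*sin(3*s)/3 + 4*s*cos(3*s)/9 - 4*sin(3*s)/27.
Then F(pi/18) - F(0) = (-2/27 - sqrt(3)*pi**3/17496 + pi**2/972 + sqrt(3)*pi/81) - (0) = -2/27 - sqrt(3)*pi**3/17496 + pi**2/972 + sqrt(3)*pi/81.

-2/27 - sqrt(3)*pi**3/17496 + pi**2/972 + sqrt(3)*pi/81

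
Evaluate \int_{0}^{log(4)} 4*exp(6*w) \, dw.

Let u = exp(w), so du = exp(w) dw. When w = 0, u = 1; when w = log(4), u = 4.
The integral becomes 4·∫ u**5 du from 1 to 4, with antiderivative 2*u**6/3.
Back in w: F(w) = 2*exp(6*w)/3.
Then F(log(4)) - F(0) = (8192/3) - (2/3) = 2730.

2730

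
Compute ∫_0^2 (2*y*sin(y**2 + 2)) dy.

Let u = y**2 + 2, so du = 2*y dy. When y = 0, u = 2; when y = 2, u = 6.
The integral becomes ∫ sin(u) du from 2 to 6, with antiderivative -cos(u).
Back in y: F(y) = -cos(y**2 + 2).
Then F(2) - F(0) = (-cos(6)) - (-cos(2)) = -cos(6) + cos(2).

-cos(6) + cos(2)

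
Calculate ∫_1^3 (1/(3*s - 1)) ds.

An antiderivative is F(s) = log(3*s - 1)/3.
Then F(3) - F(1) = (log(2)) - (log(2)/3) = 2*log(2)/3.

2*log(2)/3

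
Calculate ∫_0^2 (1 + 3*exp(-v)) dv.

An antiderivative is F(v) = v - 3*exp(-v).
Then F(2) - F(0) = (2 - 3*exp(-2)) - (-3) = 5 - 3*exp(-2).

5 - 3*exp(-2)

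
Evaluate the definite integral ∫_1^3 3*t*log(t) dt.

-6 + 27*log(3)/2

Integrate by parts once (u = ln t, dv = 3*t dt).
An antiderivative is F(t) = 3*t**2*(2*log(t) - 1)/4.
Then F(3) - F(1) = (-27/4 + 27*log(3)/2) - (-3/4) = -6 + 27*log(3)/2.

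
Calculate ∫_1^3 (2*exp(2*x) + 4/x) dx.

-exp(2) + log(81) + exp(6)

An antiderivative is F(x) = exp(2*x) + 4*log(x).
Then F(3) - F(1) = (log(81) + exp(6)) - (exp(2)) = -exp(2) + log(81) + exp(6).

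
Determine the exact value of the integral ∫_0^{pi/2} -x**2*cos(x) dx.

Integrate by parts twice (u = x^2, dv = -cos(x) dx).
An antiderivative is F(x) = -x**2*sin(x) - 2*x*cos(x) + 2*sin(x).
Then F(pi/2) - F(0) = (2 - pi**2/4) - (0) = 2 - pi**2/4.

2 - pi**2/4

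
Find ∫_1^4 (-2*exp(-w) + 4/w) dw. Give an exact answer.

An antiderivative is F(w) = 4*log(w) + 2*exp(-w).
Then F(4) - F(1) = (2*exp(-4) + 8*log(2)) - (2*exp(-1)) = -2*exp(-1) + 2*exp(-4) + 8*log(2).

-2*exp(-1) + 2*exp(-4) + 8*log(2)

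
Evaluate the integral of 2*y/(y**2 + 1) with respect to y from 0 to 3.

log(10)

Let u = y**2 + 1, so du = 2*y dy. When y = 0, u = 1; when y = 3, u = 10.
The integral becomes ∫ 1/u du from 1 to 10, with antiderivative log(u).
Back in y: F(y) = log(y**2 + 1).
Then F(3) - F(0) = (log(10)) - (0) = log(10).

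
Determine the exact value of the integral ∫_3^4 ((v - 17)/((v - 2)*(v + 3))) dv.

-7*log(2) - 4*log(3) + 4*log(7)

Factor the denominator: v**2 + v - 6 = (v + 3)(v - 2).
Partial fractions: (v - 17)/((v - 2)*(v + 3)) = 4/(v + 3) - 3/(v - 2).
An antiderivative is F(v) = -3*log(v - 2) + 4*log(v + 3).
Then F(4) - F(3) = (-3*log(2) + 4*log(7)) - (4*log(2) + 4*log(3)) = -7*log(2) - 4*log(3) + 4*log(7).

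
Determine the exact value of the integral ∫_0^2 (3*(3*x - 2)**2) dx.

24

Let u = 3*x - 2, so du = 3 dx. When x = 0, u = -2; when x = 2, u = 4.
The integral becomes ∫ u**2 du from -2 to 4, with antiderivative u**3/3.
Back in x: F(x) = (3*x - 2)**3/3.
Then F(2) - F(0) = (64/3) - (-8/3) = 24.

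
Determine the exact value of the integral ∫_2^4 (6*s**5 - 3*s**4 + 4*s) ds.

By the power rule, an antiderivative is F(s) = s**6 - 3*s**5/5 + 2*s**2.
Then F(4) - F(2) = (17568/5) - (264/5) = 17304/5.

17304/5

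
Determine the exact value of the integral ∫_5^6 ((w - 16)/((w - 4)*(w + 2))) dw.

-3*log(7) + 7*log(2)

Factor the denominator: w**2 - 2*w - 8 = (w + 2)(w - 4).
Partial fractions: (w - 16)/((w - 4)*(w + 2)) = 3/(w + 2) - 2/(w - 4).
An antiderivative is F(w) = -2*log(w - 4) + 3*log(w + 2).
Then F(6) - F(5) = (7*log(2)) - (3*log(7)) = -3*log(7) + 7*log(2).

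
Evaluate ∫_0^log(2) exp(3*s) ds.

7/3

Let u = exp(s), so du = exp(s) ds. When s = 0, u = 1; when s = log(2), u = 2.
The integral becomes ∫ u**2 du from 1 to 2, with antiderivative u**3/3.
Back in s: F(s) = exp(3*s)/3.
Then F(log(2)) - F(0) = (8/3) - (1/3) = 7/3.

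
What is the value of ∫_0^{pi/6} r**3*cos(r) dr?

-3*sqrt(3) - pi/2 + pi**3/432 + sqrt(3)*pi**2/24 + 6

Integrate by parts 3 times (u = r^3, dv = cos(r) dr).
An antiderivative is F(r) = r**3*sin(r) + 3*r**2*cos(r) - 6*r*sin(r) - 6*cos(r).
Then F(pi/6) - F(0) = (-3*sqrt(3) - pi/2 + pi**3/432 + sqrt(3)*pi**2/24) - (-6) = -3*sqrt(3) - pi/2 + pi**3/432 + sqrt(3)*pi**2/24 + 6.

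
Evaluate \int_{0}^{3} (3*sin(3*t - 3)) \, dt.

cos(3) - cos(6)

Let u = 3*t - 3, so du = 3 dt. When t = 0, u = -3; when t = 3, u = 6.
The integral becomes ∫ sin(u) du from -3 to 6, with antiderivative -cos(u).
Back in t: F(t) = -cos(3*t - 3).
Then F(3) - F(0) = (-cos(6)) - (-cos(3)) = cos(3) - cos(6).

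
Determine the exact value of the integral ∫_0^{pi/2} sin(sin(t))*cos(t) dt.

Let u = sin(t), so du = cos(t) dt. When t = 0, u = 0; when t = pi/2, u = 1.
The integral becomes ∫ sin(u) du from 0 to 1, with antiderivative -cos(u).
Back in t: F(t) = -cos(sin(t)).
Then F(pi/2) - F(0) = (-cos(1)) - (-1) = 1 - cos(1).

1 - cos(1)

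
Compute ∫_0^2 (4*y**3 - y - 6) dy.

By the power rule, an antiderivative is F(y) = y**4 - y**2/2 - 6*y.
Then F(2) - F(0) = (2) - (0) = 2.

2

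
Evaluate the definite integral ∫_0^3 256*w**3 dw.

Let u = 4*w, so du = 4 dw. When w = 0, u = 0; when w = 3, u = 12.
The integral becomes ∫ u**3 du from 0 to 12, with antiderivative u**4/4.
Back in w: F(w) = 64*w**4.
Then F(3) - F(0) = (5184) - (0) = 5184.

5184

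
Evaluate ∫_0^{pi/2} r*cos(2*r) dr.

-1/2

Integrate by parts once (u = r, dv = cos(2*r) dr).
An antiderivative is F(r) = r*sin(2*r)/2 + cos(2*r)/4.
Then F(pi/2) - F(0) = (-1/4) - (1/4) = -1/2.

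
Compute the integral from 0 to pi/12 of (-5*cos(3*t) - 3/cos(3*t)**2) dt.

An antiderivative is F(t) = -5*sin(3*t)/3 - tan(3*t).
Then F(pi/12) - F(0) = (-5*sqrt(2)/6 - 1) - (0) = -5*sqrt(2)/6 - 1.

-5*sqrt(2)/6 - 1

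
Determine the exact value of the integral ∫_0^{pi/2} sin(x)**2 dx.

pi/4

Use the identity sin^2(x) = (1 - cos(2*x))/2.
An antiderivative is F(x) = x/2 - sin(2*x)/4.
Then F(pi/2) - F(0) = (pi/4) - (0) = pi/4.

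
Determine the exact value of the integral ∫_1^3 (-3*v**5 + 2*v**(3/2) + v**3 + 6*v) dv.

-1604/5 + 36*sqrt(3)/5

By the power rule, an antiderivative is F(v) = -v**6/2 + 4*v**(5/2)/5 + v**4/4 + 3*v**2.
Then F(3) - F(1) = (-1269/4 + 36*sqrt(3)/5) - (71/20) = -1604/5 + 36*sqrt(3)/5.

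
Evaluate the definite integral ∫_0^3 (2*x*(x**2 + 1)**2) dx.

333

Let u = x**2 + 1, so du = 2*x dx. When x = 0, u = 1; when x = 3, u = 10.
The integral becomes ∫ u**2 du from 1 to 10, with antiderivative u**3/3.
Back in x: F(x) = (x**2 + 1)**3/3.
Then F(3) - F(0) = (1000/3) - (1/3) = 333.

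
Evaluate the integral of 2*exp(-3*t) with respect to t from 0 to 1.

2/3 - 2*exp(-3)/3

An antiderivative is F(t) = -2*exp(-3*t)/3.
Then F(1) - F(0) = (-2*exp(-3)/3) - (-2/3) = 2/3 - 2*exp(-3)/3.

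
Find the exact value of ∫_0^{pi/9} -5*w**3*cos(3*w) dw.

-5/27 - 5*pi**2/486 - 5*sqrt(3)*pi**3/4374 + 5*sqrt(3)*pi/81

Integrate by parts 3 times (u = w^3, dv = -5*cos(3*w) dw).
An antiderivative is F(w) = -5*w**3*sin(3*w)/3 - 5*w**2*cos(3*w)/3 + 10*w*sin(3*w)/9 + 10*cos(3*w)/27.
Then F(pi/9) - F(0) = (-5*pi**2/486 - 5*sqrt(3)*pi**3/4374 + 5/27 + 5*sqrt(3)*pi/81) - (10/27) = -5/27 - 5*pi**2/486 - 5*sqrt(3)*pi**3/4374 + 5*sqrt(3)*pi/81.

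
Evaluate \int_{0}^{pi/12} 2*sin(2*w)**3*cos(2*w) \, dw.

Let u = sin(2*w), so du = 2*cos(2*w) dw. When w = 0, u = 0; when w = pi/12, u = 1/2.
The integral becomes ∫ u**3 du from 0 to 1/2, with antiderivative u**4/4.
Back in w: F(w) = sin(2*w)**4/4.
Then F(pi/12) - F(0) = (1/64) - (0) = 1/64.

1/64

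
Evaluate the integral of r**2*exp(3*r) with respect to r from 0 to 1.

-2/27 + 5*exp(3)/27

Integrate by parts twice (u = r^2, dv = exp(3*r) dr).
An antiderivative is F(r) = (9*r**2 - 6*r + 2)*exp(3*r)/27.
Then F(1) - F(0) = (5*exp(3)/27) - (2/27) = -2/27 + 5*exp(3)/27.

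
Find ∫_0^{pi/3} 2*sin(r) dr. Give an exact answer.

1

An antiderivative is F(r) = -2*cos(r).
Then F(pi/3) - F(0) = (-1) - (-2) = 1.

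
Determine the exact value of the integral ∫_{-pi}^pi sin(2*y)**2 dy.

Use the identity sin^2(2*y) = (1 - cos(4*y))/2.
An antiderivative is F(y) = y/2 - sin(4*y)/8.
Then F(pi) - F(-pi) = (pi/2) - (-pi/2) = pi.

pi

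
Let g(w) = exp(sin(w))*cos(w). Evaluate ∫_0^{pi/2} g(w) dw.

-1 + E

Let u = sin(w), so du = cos(w) dw. When w = 0, u = 0; when w = pi/2, u = 1.
The integral becomes ∫ exp(u) du from 0 to 1, with antiderivative exp(u).
Back in w: F(w) = exp(sin(w)).
Then F(pi/2) - F(0) = (E) - (1) = -1 + E.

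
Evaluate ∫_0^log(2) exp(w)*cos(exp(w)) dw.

Let u = exp(w), so du = exp(w) dw. When w = 0, u = 1; when w = log(2), u = 2.
The integral becomes ∫ cos(u) du from 1 to 2, with antiderivative sin(u).
Back in w: F(w) = sin(exp(w)).
Then F(log(2)) - F(0) = (sin(2)) - (sin(1)) = -sin(1) + sin(2).

-sin(1) + sin(2)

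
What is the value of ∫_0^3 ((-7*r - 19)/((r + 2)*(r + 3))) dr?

-5*log(5) + 3*log(2)

Factor the denominator: r**2 + 5*r + 6 = (r + 3)(r + 2).
Partial fractions: (-7*r - 19)/((r + 2)*(r + 3)) = -2/(r + 3) - 5/(r + 2).
An antiderivative is F(r) = -5*log(r + 2) - 2*log(r + 3).
Then F(3) - F(0) = (-5*log(5) - 2*log(3) - 2*log(2)) - (-5*log(2) - 2*log(3)) = -5*log(5) + 3*log(2).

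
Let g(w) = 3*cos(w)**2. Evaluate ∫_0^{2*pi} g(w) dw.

Use the identity cos^2(w) = (1 + cos(2*w))/2.
An antiderivative is F(w) = 3*w/2 + 3*sin(2*w)/4.
Then F(2*pi) - F(0) = (3*pi) - (0) = 3*pi.

3*pi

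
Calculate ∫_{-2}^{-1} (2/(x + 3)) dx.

An antiderivative is F(x) = 2*log(x + 3).
Then F(-1) - F(-2) = (log(4)) - (0) = log(4).

log(4)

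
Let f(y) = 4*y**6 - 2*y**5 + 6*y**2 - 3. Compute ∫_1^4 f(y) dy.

By the power rule, an antiderivative is F(y) = 4*y**7/7 - y**6/3 + 2*y**3 - 3*y.
Then F(4) - F(1) = (170372/21) - (-16/21) = 56796/7.

56796/7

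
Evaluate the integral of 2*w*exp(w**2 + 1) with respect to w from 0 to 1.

-exp(1) + exp(2)

Let u = w**2 + 1, so du = 2*w dw. When w = 0, u = 1; when w = 1, u = 2.
The integral becomes ∫ exp(u) du from 1 to 2, with antiderivative exp(u).
Back in w: F(w) = exp(w**2 + 1).
Then F(1) - F(0) = (exp(2)) - (exp(1)) = -exp(1) + exp(2).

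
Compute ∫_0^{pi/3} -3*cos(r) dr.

-3*sqrt(3)/2

An antiderivative is F(r) = -3*sin(r).
Then F(pi/3) - F(0) = (-3*sqrt(3)/2) - (0) = -3*sqrt(3)/2.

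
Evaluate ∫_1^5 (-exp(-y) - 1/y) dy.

An antiderivative is F(y) = -log(y) + exp(-y).
Then F(5) - F(1) = (-log(5) + exp(-5)) - (exp(-1)) = -log(5) - exp(-1) + exp(-5).

-log(5) - exp(-1) + exp(-5)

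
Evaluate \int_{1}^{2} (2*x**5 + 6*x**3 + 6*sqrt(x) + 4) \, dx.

8*sqrt(2) + 87/2

By the power rule, an antiderivative is F(x) = x**6/3 + 3*x**4/2 + 4*x**(3/2) + 4*x.
Then F(2) - F(1) = (8*sqrt(2) + 160/3) - (59/6) = 8*sqrt(2) + 87/2.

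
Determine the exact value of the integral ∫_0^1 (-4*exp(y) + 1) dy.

An antiderivative is F(y) = y - 4*exp(y).
Then F(1) - F(0) = (1 - 4*E) - (-4) = 5 - 4*E.

5 - 4*E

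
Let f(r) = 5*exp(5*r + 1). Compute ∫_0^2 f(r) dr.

-exp(1) + exp(11)

Let u = 5*r + 1, so du = 5 dr. When r = 0, u = 1; when r = 2, u = 11.
The integral becomes ∫ exp(u) du from 1 to 11, with antiderivative exp(u).
Back in r: F(r) = exp(5*r + 1).
Then F(2) - F(0) = (exp(11)) - (exp(1)) = -exp(1) + exp(11).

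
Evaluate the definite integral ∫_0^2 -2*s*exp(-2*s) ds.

Integrate by parts once (u = s, dv = -2*exp(-2*s) ds).
An antiderivative is F(s) = (2*s + 1)*exp(-2*s)/2.
Then F(2) - F(0) = (5*exp(-4)/2) - (1/2) = (5 - exp(4))*exp(-4)/2.

(5 - exp(4))*exp(-4)/2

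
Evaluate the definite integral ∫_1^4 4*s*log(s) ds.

-15 + 64*log(2)

Integrate by parts once (u = ln s, dv = 4*s ds).
An antiderivative is F(s) = s**2*(2*log(s) - 1).
Then F(4) - F(1) = (-16 + 64*log(2)) - (-1) = -15 + 64*log(2).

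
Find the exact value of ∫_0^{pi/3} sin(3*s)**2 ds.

Use the identity sin^2(3*s) = (1 - cos(6*s))/2.
An antiderivative is F(s) = s/2 - sin(6*s)/12.
Then F(pi/3) - F(0) = (pi/6) - (0) = pi/6.

pi/6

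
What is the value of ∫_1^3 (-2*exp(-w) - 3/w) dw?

-3*log(3) - 2*exp(-1) + 2*exp(-3)

An antiderivative is F(w) = -3*log(w) + 2*exp(-w).
Then F(3) - F(1) = (-3*log(3) + 2*exp(-3)) - (2*exp(-1)) = -3*log(3) - 2*exp(-1) + 2*exp(-3).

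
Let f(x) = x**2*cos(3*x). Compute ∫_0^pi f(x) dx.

Integrate by parts twice (u = x^2, dv = cos(3*x) dx).
An antiderivative is F(x) = x**2*sin(3*x)/3 + 2*x*cos(3*x)/9 - 2*sin(3*x)/27.
Then F(pi) - F(0) = (-2*pi/9) - (0) = -2*pi/9.

-2*pi/9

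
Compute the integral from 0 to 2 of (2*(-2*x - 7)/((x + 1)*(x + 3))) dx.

Factor the denominator: x**2 + 4*x + 3 = (x + 3)(x + 1).
Partial fractions: 2*(-2*x - 7)/((x + 1)*(x + 3)) = 1/(x + 3) - 5/(x + 1).
An antiderivative is F(x) = -5*log(x + 1) + log(x + 3).
Then F(2) - F(0) = (-5*log(3) + log(5)) - (log(3)) = -6*log(3) + log(5).

-6*log(3) + log(5)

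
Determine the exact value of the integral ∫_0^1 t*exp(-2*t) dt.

(-3 + exp(2))*exp(-2)/4

Integrate by parts once (u = t, dv = exp(-2*t) dt).
An antiderivative is F(t) = (-2*t - 1)*exp(-2*t)/4.
Then F(1) - F(0) = (-3*exp(-2)/4) - (-1/4) = (-3 + exp(2))*exp(-2)/4.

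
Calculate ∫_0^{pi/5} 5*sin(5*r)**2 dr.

pi/2

Use the identity sin^2(5*r) = (1 - cos(10*r))/2.
An antiderivative is F(r) = 5*r/2 - sin(10*r)/4.
Then F(pi/5) - F(0) = (pi/2) - (0) = pi/2.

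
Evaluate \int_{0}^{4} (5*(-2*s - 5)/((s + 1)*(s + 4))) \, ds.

Factor the denominator: s**2 + 5*s + 4 = (s + 4)(s + 1).
Partial fractions: 5*(-2*s - 5)/((s + 1)*(s + 4)) = -5/(s + 4) - 5/(s + 1).
An antiderivative is F(s) = -5*log(s + 1) - 5*log(s + 4).
Then F(4) - F(0) = (-15*log(2) - 5*log(5)) - (-10*log(2)) = -5*log(5) - 5*log(2).

-5*log(5) - 5*log(2)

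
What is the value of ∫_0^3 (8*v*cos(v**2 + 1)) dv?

-4*sin(1) + 4*sin(10)

Let u = v**2 + 1, so du = 2*v dv. When v = 0, u = 1; when v = 3, u = 10.
The integral becomes 4·∫ cos(u) du from 1 to 10, with antiderivative 4*sin(u).
Back in v: F(v) = 4*sin(v**2 + 1).
Then F(3) - F(0) = (4*sin(10)) - (4*sin(1)) = -4*sin(1) + 4*sin(10).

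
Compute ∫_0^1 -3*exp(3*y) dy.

1 - exp(3)

An antiderivative is F(y) = -exp(3*y).
Then F(1) - F(0) = (-exp(3)) - (-1) = 1 - exp(3).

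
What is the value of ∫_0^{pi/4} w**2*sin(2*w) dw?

Integrate by parts twice (u = w^2, dv = sin(2*w) dw).
An antiderivative is F(w) = -w**2*cos(2*w)/2 + w*sin(2*w)/2 + cos(2*w)/4.
Then F(pi/4) - F(0) = (pi/8) - (1/4) = -1/4 + pi/8.

-1/4 + pi/8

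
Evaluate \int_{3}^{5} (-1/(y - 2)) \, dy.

An antiderivative is F(y) = -log(y - 2).
Then F(5) - F(3) = (-log(3)) - (0) = -log(3).

-log(3)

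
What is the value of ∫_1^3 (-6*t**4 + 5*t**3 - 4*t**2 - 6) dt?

-3556/15

By the power rule, an antiderivative is F(t) = -6*t**5/5 + 5*t**4/4 - 4*t**3/3 - 6*t.
Then F(3) - F(1) = (-4887/20) - (-437/60) = -3556/15.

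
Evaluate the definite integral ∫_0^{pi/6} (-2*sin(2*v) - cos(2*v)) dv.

-1/2 - sqrt(3)/4

An antiderivative is F(v) = -sin(2*v)/2 + cos(2*v).
Then F(pi/6) - F(0) = (1/2 - sqrt(3)/4) - (1) = -1/2 - sqrt(3)/4.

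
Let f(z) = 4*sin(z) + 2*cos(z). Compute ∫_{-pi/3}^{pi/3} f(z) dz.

An antiderivative is F(z) = 2*sin(z) - 4*cos(z).
Then F(pi/3) - F(-pi/3) = (-2 + sqrt(3)) - (-2 - sqrt(3)) = 2*sqrt(3).

2*sqrt(3)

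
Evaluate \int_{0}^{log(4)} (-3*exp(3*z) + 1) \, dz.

-63 + log(4)

An antiderivative is F(z) = -exp(3*z) + z.
Then F(log(4)) - F(0) = (-64 + log(4)) - (-1) = -63 + log(4).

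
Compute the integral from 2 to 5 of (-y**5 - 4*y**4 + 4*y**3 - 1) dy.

-44619/10

By the power rule, an antiderivative is F(y) = -y**6/6 - 4*y**5/5 + y**4 - y.
Then F(5) - F(2) = (-26905/6) - (-334/15) = -44619/10.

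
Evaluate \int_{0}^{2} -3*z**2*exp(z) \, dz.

6 - 6*exp(2)

Integrate by parts twice (u = z^2, dv = -3*exp(z) dz).
An antiderivative is F(z) = (-3*z**2 + 6*z - 6)*exp(z).
Then F(2) - F(0) = (-6*exp(2)) - (-6) = 6 - 6*exp(2).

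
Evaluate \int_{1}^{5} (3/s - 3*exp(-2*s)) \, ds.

-3*exp(-2)/2 + 3*exp(-10)/2 + 3*log(5)

An antiderivative is F(s) = 3*log(s) + 3*exp(-2*s)/2.
Then F(5) - F(1) = (3*exp(-10)/2 + 3*log(5)) - (3*exp(-2)/2) = -3*exp(-2)/2 + 3*exp(-10)/2 + 3*log(5).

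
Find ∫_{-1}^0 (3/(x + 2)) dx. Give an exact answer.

log(8)

An antiderivative is F(x) = 3*log(x + 2).
Then F(0) - F(-1) = (log(8)) - (0) = log(8).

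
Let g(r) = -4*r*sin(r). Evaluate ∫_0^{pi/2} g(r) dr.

-4

Integrate by parts once (u = r, dv = -4*sin(r) dr).
An antiderivative is F(r) = 4*r*cos(r) - 4*sin(r).
Then F(pi/2) - F(0) = (-4) - (0) = -4.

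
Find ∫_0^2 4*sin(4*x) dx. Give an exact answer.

1 - cos(8)

Let u = 4*x, so du = 4 dx. When x = 0, u = 0; when x = 2, u = 8.
The integral becomes ∫ sin(u) du from 0 to 8, with antiderivative -cos(u).
Back in x: F(x) = -cos(4*x).
Then F(2) - F(0) = (-cos(8)) - (-1) = 1 - cos(8).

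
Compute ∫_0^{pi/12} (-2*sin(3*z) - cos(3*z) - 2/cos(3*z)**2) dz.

-4/3 + sqrt(2)/6

An antiderivative is F(z) = -sin(3*z)/3 + 2*cos(3*z)/3 - 2*tan(3*z)/3.
Then F(pi/12) - F(0) = (-2/3 + sqrt(2)/6) - (2/3) = -4/3 + sqrt(2)/6.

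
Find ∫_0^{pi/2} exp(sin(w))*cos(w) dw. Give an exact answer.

-1 + E

Let u = sin(w), so du = cos(w) dw. When w = 0, u = 0; when w = pi/2, u = 1.
The integral becomes ∫ exp(u) du from 0 to 1, with antiderivative exp(u).
Back in w: F(w) = exp(sin(w)).
Then F(pi/2) - F(0) = (E) - (1) = -1 + E.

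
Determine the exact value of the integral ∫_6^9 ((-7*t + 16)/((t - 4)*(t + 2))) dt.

Factor the denominator: t**2 - 2*t - 8 = (t + 2)(t - 4).
Partial fractions: (-7*t + 16)/((t - 4)*(t + 2)) = -5/(t + 2) - 2/(t - 4).
An antiderivative is F(t) = -2*log(t - 4) - 5*log(t + 2).
Then F(9) - F(6) = (-5*log(11) - 2*log(5)) - (-17*log(2)) = -5*log(11) - 2*log(5) + 17*log(2).

-5*log(11) - 2*log(5) + 17*log(2)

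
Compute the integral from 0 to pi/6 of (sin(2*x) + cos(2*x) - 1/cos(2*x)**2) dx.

An antiderivative is F(x) = sin(2*x)/2 - cos(2*x)/2 - tan(2*x)/2.
Then F(pi/6) - F(0) = (-sqrt(3)/4 - 1/4) - (-1/2) = 1/4 - sqrt(3)/4.

1/4 - sqrt(3)/4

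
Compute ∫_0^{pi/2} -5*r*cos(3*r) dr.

Integrate by parts once (u = r, dv = -5*cos(3*r) dr).
An antiderivative is F(r) = -5*r*sin(3*r)/3 - 5*cos(3*r)/9.
Then F(pi/2) - F(0) = (5*pi/6) - (-5/9) = 5/9 + 5*pi/6.

5/9 + 5*pi/6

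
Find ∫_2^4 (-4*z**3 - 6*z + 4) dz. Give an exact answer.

By the power rule, an antiderivative is F(z) = -z**4 - 3*z**2 + 4*z.
Then F(4) - F(2) = (-288) - (-20) = -268.

-268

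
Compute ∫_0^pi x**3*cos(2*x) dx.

3*pi**2/4

Integrate by parts 3 times (u = x^3, dv = cos(2*x) dx).
An antiderivative is F(x) = x**3*sin(2*x)/2 + 3*x**2*cos(2*x)/4 - 3*x*sin(2*x)/4 - 3*cos(2*x)/8.
Then F(pi) - F(0) = (-3/8 + 3*pi**2/4) - (-3/8) = 3*pi**2/4.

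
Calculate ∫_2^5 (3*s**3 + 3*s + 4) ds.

By the power rule, an antiderivative is F(s) = 3*s**4/4 + 3*s**2/2 + 4*s.
Then F(5) - F(2) = (2105/4) - (26) = 2001/4.

2001/4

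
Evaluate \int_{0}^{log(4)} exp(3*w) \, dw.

Let u = exp(w), so du = exp(w) dw. When w = 0, u = 1; when w = log(4), u = 4.
The integral becomes ∫ u**2 du from 1 to 4, with antiderivative u**3/3.
Back in w: F(w) = exp(3*w)/3.
Then F(log(4)) - F(0) = (64/3) - (1/3) = 21.

21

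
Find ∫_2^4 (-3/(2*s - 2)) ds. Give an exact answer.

An antiderivative is F(s) = -3*log(2*s - 2)/2.
Then F(4) - F(2) = (-3*log(6)/2) - (-3*log(2)/2) = -3*log(3)/2.

-3*log(3)/2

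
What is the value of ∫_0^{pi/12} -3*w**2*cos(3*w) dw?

Integrate by parts twice (u = w^2, dv = -3*cos(3*w) dw).
An antiderivative is F(w) = -w**2*sin(3*w) - 2*w*cos(3*w)/3 + 2*sin(3*w)/9.
Then F(pi/12) - F(0) = (sqrt(2)*(-8*pi - pi**2 + 32)/288) - (0) = sqrt(2)*(-8*pi - pi**2 + 32)/288.

sqrt(2)*(-8*pi - pi**2 + 32)/288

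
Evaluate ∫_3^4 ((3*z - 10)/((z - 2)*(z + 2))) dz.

Factor the denominator: z**2 - 4 = (z + 2)(z - 2).
Partial fractions: (3*z - 10)/((z - 2)*(z + 2)) = 4/(z + 2) - 1/(z - 2).
An antiderivative is F(z) = -log(z - 2) + 4*log(z + 2).
Then F(4) - F(3) = (3*log(2) + 4*log(3)) - (4*log(5)) = -4*log(5) + 3*log(2) + 4*log(3).

-4*log(5) + 3*log(2) + 4*log(3)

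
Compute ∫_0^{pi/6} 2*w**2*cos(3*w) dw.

Integrate by parts twice (u = w^2, dv = 2*cos(3*w) dw).
An antiderivative is F(w) = 2*w**2*sin(3*w)/3 + 4*w*cos(3*w)/9 - 4*sin(3*w)/27.
Then F(pi/6) - F(0) = (-4/27 + pi**2/54) - (0) = -4/27 + pi**2/54.

-4/27 + pi**2/54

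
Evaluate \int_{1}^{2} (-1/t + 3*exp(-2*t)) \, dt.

-log(2) - 3*exp(-4)/2 + 3*exp(-2)/2

An antiderivative is F(t) = -log(t) - 3*exp(-2*t)/2.
Then F(2) - F(1) = (-log(2) - 3*exp(-4)/2) - (-3*exp(-2)/2) = -log(2) - 3*exp(-4)/2 + 3*exp(-2)/2.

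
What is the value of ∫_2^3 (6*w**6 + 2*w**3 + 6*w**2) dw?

25695/14

By the power rule, an antiderivative is F(w) = 6*w**7/7 + w**4/2 + 2*w**3.
Then F(3) - F(2) = (27567/14) - (936/7) = 25695/14.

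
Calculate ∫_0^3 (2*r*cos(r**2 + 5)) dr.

-sin(5) + sin(14)

Let u = r**2 + 5, so du = 2*r dr. When r = 0, u = 5; when r = 3, u = 14.
The integral becomes ∫ cos(u) du from 5 to 14, with antiderivative sin(u).
Back in r: F(r) = sin(r**2 + 5).
Then F(3) - F(0) = (sin(14)) - (sin(5)) = -sin(5) + sin(14).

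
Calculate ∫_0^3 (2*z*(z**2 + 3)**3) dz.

20655/4

Let u = z**2 + 3, so du = 2*z dz. When z = 0, u = 3; when z = 3, u = 12.
The integral becomes ∫ u**3 du from 3 to 12, with antiderivative u**4/4.
Back in z: F(z) = (z**2 + 3)**4/4.
Then F(3) - F(0) = (5184) - (81/4) = 20655/4.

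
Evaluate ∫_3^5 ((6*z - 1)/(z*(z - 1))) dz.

-log(3) + log(5) + 5*log(2)

Factor the denominator: z**2 - z = z(z - 1).
Partial fractions: (6*z - 1)/(z*(z - 1)) = 1/z + 5/(z - 1).
An antiderivative is F(z) = log(z) + 5*log(z - 1).
Then F(5) - F(3) = (log(5) + 10*log(2)) - (log(96)) = -log(3) + log(5) + 5*log(2).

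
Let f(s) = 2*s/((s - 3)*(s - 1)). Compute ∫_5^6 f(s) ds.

Factor the denominator: s**2 - 4*s + 3 = (s - 1)(s - 3).
Partial fractions: 2*s/((s - 3)*(s - 1)) = -1/(s - 1) + 3/(s - 3).
An antiderivative is F(s) = 3*log(s - 3) - log(s - 1).
Then F(6) - F(5) = (log(27/5)) - (log(2)) = log(27/10).

log(27/10)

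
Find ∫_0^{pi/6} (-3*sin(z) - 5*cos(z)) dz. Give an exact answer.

An antiderivative is F(z) = -5*sin(z) + 3*cos(z).
Then F(pi/6) - F(0) = (-5/2 + 3*sqrt(3)/2) - (3) = -11/2 + 3*sqrt(3)/2.

-11/2 + 3*sqrt(3)/2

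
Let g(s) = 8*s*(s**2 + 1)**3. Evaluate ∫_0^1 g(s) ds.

15

Let u = s**2 + 1, so du = 2*s ds. When s = 0, u = 1; when s = 1, u = 2.
The integral becomes 4·∫ u**3 du from 1 to 2, with antiderivative u**4.
Back in s: F(s) = (s**2 + 1)**4.
Then F(1) - F(0) = (16) - (1) = 15.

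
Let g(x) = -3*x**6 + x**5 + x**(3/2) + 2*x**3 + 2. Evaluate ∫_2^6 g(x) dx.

By the power rule, an antiderivative is F(x) = -3*x**7/7 + x**6/6 + 2*x**(5/2)/5 + x**4/2 + 2*x.
Then F(6) - F(2) = (-780756/7 + 72*sqrt(6)/5) - (-676/21 + 8*sqrt(2)/5) = -2341592/21 - 8*sqrt(2)/5 + 72*sqrt(6)/5.

-2341592/21 - 8*sqrt(2)/5 + 72*sqrt(6)/5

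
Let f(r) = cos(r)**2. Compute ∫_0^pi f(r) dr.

Use the identity cos^2(r) = (1 + cos(2*r))/2.
An antiderivative is F(r) = r/2 + sin(2*r)/4.
Then F(pi) - F(0) = (pi/2) - (0) = pi/2.

pi/2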